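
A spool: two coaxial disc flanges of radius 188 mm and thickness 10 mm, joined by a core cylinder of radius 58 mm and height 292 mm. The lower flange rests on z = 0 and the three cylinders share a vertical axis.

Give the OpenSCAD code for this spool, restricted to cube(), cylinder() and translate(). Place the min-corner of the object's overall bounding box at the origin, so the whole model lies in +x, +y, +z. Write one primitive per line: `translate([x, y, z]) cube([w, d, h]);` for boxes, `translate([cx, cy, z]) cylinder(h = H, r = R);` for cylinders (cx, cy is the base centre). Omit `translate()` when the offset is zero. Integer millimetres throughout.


translate([188, 188, 0]) cylinder(h = 10, r = 188);
translate([188, 188, 10]) cylinder(h = 292, r = 58);
translate([188, 188, 302]) cylinder(h = 10, r = 188);


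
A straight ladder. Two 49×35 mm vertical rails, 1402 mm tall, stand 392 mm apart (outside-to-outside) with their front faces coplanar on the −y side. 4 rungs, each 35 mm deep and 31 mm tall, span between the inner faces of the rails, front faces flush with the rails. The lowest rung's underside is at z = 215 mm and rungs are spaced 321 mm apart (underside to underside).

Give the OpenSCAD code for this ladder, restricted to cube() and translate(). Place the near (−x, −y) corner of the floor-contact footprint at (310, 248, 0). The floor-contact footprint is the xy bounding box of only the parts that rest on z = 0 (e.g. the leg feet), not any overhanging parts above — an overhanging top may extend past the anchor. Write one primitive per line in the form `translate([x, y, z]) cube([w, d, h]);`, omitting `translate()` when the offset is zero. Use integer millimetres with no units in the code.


// rung span = 392 - 2*49 = 294
// rung[k] z = 215 + k*321
translate([310, 248, 0]) cube([49, 35, 1402]);
translate([653, 248, 0]) cube([49, 35, 1402]);
translate([359, 248, 215]) cube([294, 35, 31]);
translate([359, 248, 536]) cube([294, 35, 31]);
translate([359, 248, 857]) cube([294, 35, 31]);
translate([359, 248, 1178]) cube([294, 35, 31]);


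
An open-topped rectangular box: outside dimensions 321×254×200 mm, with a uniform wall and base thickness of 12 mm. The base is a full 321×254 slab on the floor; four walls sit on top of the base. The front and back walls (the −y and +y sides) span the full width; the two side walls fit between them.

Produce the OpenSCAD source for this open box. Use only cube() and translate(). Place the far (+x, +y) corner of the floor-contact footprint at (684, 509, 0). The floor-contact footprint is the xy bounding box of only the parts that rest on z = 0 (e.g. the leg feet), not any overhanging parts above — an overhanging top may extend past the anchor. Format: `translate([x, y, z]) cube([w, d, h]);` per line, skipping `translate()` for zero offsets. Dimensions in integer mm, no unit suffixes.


translate([363, 255, 0]) cube([321, 254, 12]);
translate([363, 255, 12]) cube([321, 12, 188]);
translate([363, 497, 12]) cube([321, 12, 188]);
translate([363, 267, 12]) cube([12, 230, 188]);
translate([672, 267, 12]) cube([12, 230, 188]);


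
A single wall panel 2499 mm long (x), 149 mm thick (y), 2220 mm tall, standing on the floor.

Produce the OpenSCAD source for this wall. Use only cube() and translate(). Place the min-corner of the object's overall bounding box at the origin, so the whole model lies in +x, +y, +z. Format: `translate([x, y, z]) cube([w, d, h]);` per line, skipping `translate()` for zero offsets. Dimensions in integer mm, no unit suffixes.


cube([2499, 149, 2220]);


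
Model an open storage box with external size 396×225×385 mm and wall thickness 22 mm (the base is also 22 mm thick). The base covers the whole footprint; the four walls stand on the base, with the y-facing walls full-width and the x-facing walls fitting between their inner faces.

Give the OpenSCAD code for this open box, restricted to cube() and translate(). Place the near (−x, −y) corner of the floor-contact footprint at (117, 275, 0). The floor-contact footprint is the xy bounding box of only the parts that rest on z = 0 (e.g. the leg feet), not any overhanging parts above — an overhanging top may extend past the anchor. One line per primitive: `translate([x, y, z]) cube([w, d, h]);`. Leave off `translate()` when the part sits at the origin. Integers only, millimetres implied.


translate([117, 275, 0]) cube([396, 225, 22]);
translate([117, 275, 22]) cube([396, 22, 363]);
translate([117, 478, 22]) cube([396, 22, 363]);
translate([117, 297, 22]) cube([22, 181, 363]);
translate([491, 297, 22]) cube([22, 181, 363]);


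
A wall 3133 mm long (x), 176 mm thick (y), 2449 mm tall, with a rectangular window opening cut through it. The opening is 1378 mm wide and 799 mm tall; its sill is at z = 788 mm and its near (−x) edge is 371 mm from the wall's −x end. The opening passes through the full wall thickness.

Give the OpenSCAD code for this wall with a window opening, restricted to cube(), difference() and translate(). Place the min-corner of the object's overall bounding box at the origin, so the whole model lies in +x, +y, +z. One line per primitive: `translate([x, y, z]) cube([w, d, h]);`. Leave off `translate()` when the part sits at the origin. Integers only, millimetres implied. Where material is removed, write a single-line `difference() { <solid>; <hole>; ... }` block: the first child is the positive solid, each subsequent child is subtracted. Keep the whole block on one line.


difference() { cube([3133, 176, 2449]); translate([371, 0, 788]) cube([1378, 176, 799]); }


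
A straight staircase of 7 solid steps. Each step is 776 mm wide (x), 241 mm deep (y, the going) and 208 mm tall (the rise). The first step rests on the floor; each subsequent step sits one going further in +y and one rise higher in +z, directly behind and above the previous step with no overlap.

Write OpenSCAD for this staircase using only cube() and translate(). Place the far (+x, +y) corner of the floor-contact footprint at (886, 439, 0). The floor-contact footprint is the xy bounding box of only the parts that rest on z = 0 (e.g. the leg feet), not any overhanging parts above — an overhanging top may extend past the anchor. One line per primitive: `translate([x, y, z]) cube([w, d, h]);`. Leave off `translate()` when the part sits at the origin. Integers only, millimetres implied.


translate([110, 198, 0]) cube([776, 241, 208]);
translate([110, 439, 208]) cube([776, 241, 208]);
translate([110, 680, 416]) cube([776, 241, 208]);
translate([110, 921, 624]) cube([776, 241, 208]);
translate([110, 1162, 832]) cube([776, 241, 208]);
translate([110, 1403, 1040]) cube([776, 241, 208]);
translate([110, 1644, 1248]) cube([776, 241, 208]);


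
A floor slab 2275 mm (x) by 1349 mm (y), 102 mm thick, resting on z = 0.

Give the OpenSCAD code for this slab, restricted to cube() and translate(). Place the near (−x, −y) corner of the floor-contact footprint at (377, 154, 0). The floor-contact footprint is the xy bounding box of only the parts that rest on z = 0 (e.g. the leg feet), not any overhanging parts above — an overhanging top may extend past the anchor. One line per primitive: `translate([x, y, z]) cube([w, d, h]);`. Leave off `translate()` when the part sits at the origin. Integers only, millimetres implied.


translate([377, 154, 0]) cube([2275, 1349, 102]);


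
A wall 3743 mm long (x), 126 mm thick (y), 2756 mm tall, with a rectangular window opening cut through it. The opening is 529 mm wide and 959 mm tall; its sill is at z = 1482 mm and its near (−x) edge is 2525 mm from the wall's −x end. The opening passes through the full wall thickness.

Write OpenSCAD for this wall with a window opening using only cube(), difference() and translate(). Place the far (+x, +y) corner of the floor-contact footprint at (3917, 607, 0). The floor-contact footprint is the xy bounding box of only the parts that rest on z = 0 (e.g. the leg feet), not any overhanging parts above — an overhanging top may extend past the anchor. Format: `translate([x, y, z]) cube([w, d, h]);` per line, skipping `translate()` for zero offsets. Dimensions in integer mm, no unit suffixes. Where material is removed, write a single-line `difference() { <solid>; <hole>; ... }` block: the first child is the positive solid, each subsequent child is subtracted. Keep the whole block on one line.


difference() { translate([174, 481, 0]) cube([3743, 126, 2756]); translate([2699, 481, 1482]) cube([529, 126, 959]); }


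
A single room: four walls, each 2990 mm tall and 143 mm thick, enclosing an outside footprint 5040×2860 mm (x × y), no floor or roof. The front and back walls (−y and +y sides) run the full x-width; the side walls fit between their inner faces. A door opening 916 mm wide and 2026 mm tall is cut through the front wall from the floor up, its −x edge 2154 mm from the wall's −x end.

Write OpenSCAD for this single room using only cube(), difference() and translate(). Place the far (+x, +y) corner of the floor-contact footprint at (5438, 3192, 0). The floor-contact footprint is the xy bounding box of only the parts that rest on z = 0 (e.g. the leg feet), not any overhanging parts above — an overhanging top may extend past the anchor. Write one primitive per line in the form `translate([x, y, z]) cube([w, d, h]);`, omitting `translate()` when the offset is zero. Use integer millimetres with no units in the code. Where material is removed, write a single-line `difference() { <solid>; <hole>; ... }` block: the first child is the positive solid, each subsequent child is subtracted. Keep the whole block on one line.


difference() { translate([398, 332, 0]) cube([5040, 143, 2990]); translate([2552, 332, 0]) cube([916, 143, 2026]); }
translate([398, 3049, 0]) cube([5040, 143, 2990]);
translate([398, 475, 0]) cube([143, 2574, 2990]);
translate([5295, 475, 0]) cube([143, 2574, 2990]);


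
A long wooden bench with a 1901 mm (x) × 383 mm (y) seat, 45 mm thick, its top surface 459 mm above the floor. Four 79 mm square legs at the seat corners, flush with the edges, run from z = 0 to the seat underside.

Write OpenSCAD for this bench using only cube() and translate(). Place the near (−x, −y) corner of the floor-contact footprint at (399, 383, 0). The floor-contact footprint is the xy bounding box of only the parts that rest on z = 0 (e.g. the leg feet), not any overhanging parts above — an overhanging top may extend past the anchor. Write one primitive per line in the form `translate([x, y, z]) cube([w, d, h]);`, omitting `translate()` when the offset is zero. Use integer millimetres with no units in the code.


// leg_h = 459 − 45 = 414
translate([399, 383, 414]) cube([1901, 383, 45]);
translate([399, 383, 0]) cube([79, 79, 414]);
translate([399, 687, 0]) cube([79, 79, 414]);
translate([2221, 383, 0]) cube([79, 79, 414]);
translate([2221, 687, 0]) cube([79, 79, 414]);


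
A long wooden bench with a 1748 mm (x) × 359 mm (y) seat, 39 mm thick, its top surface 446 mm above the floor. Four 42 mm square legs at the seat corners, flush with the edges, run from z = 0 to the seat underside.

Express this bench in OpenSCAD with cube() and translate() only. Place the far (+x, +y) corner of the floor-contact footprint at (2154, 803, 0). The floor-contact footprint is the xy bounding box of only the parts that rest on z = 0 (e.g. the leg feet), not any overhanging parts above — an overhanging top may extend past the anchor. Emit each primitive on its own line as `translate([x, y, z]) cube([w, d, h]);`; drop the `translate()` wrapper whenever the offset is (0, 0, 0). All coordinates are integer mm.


translate([406, 444, 407]) cube([1748, 359, 39]);
translate([406, 444, 0]) cube([42, 42, 407]);
translate([406, 761, 0]) cube([42, 42, 407]);
translate([2112, 444, 0]) cube([42, 42, 407]);
translate([2112, 761, 0]) cube([42, 42, 407]);


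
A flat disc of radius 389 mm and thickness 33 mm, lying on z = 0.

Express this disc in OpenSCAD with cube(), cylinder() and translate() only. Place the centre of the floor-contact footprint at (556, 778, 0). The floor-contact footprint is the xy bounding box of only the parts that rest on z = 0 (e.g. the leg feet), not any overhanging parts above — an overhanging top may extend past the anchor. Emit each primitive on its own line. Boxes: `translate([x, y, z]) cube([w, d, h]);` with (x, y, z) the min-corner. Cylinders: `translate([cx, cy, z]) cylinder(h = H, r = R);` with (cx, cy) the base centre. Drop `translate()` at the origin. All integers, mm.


translate([556, 778, 0]) cylinder(h = 33, r = 389);


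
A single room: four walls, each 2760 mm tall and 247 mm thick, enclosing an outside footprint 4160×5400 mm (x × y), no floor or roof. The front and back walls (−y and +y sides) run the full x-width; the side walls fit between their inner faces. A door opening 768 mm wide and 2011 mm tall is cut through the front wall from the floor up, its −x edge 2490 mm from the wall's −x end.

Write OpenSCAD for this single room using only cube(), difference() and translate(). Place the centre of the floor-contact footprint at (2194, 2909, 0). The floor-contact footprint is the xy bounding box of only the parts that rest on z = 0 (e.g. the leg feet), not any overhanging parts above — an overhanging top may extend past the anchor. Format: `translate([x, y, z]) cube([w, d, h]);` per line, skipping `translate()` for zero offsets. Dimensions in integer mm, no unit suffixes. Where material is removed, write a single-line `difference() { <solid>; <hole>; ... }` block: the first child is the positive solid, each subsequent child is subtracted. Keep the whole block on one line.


difference() { translate([114, 209, 0]) cube([4160, 247, 2760]); translate([2604, 209, 0]) cube([768, 247, 2011]); }
translate([114, 5362, 0]) cube([4160, 247, 2760]);
translate([114, 456, 0]) cube([247, 4906, 2760]);
translate([4027, 456, 0]) cube([247, 4906, 2760]);


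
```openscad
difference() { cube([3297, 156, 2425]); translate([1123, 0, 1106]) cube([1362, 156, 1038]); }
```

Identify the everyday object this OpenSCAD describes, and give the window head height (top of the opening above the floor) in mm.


A wall with a window opening. The window head height is 2144 mm.

A wall with a rectangular opening subtracted — a window. Sill at z = 1106, opening 1038 mm tall, so the head is at 1106 + 1038 = 2144 mm.


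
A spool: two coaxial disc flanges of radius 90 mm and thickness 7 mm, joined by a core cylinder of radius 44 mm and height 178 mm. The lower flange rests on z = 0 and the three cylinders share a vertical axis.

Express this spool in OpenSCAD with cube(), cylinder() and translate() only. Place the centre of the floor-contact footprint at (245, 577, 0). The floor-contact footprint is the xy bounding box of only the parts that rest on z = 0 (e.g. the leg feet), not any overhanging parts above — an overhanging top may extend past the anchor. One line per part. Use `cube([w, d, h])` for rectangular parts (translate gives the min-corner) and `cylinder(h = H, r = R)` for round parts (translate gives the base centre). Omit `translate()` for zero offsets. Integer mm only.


translate([245, 577, 0]) cylinder(h = 7, r = 90);
translate([245, 577, 7]) cylinder(h = 178, r = 44);
translate([245, 577, 185]) cylinder(h = 7, r = 90);


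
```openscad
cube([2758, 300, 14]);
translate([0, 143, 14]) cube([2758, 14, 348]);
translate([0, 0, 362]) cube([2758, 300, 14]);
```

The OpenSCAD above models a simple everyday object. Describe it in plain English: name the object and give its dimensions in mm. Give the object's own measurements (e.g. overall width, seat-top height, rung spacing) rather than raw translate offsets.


An I-beam lying along x, 2758 mm long. Overall section height 376 mm. Two flanges 300 mm wide (y) and 14 mm thick, one on the floor and one at the top; a web 14 mm thick runs between them, centred on the flange width.


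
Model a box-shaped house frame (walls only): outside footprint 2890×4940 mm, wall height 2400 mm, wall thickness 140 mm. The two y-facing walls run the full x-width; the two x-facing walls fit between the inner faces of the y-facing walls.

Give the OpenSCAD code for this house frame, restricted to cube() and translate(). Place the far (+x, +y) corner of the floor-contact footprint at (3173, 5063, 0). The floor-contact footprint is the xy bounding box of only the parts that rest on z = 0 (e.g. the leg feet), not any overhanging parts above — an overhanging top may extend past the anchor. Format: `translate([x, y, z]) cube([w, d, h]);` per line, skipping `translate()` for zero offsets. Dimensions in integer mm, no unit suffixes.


translate([283, 123, 0]) cube([2890, 140, 2400]);
translate([283, 4923, 0]) cube([2890, 140, 2400]);
translate([283, 263, 0]) cube([140, 4660, 2400]);
translate([3033, 263, 0]) cube([140, 4660, 2400]);


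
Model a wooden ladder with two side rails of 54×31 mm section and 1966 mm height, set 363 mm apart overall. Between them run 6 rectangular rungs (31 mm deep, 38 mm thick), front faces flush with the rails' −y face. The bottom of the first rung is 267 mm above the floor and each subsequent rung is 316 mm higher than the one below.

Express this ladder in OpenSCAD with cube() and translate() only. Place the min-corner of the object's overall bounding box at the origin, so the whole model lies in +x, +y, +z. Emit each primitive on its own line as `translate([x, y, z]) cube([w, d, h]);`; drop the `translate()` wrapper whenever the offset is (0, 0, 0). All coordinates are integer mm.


// rung span = 363 - 2*54 = 255
// rung[k] z = 267 + k*316
cube([54, 31, 1966]);
translate([309, 0, 0]) cube([54, 31, 1966]);
translate([54, 0, 267]) cube([255, 31, 38]);
translate([54, 0, 583]) cube([255, 31, 38]);
translate([54, 0, 899]) cube([255, 31, 38]);
translate([54, 0, 1215]) cube([255, 31, 38]);
translate([54, 0, 1531]) cube([255, 31, 38]);
translate([54, 0, 1847]) cube([255, 31, 38]);


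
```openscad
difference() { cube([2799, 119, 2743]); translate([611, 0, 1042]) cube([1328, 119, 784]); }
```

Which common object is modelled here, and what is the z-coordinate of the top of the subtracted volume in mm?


A wall with a window opening. The window head height is 1826 mm.

A wall with a rectangular opening subtracted — a window. Sill at z = 1042, opening 784 mm tall, so the head is at 1042 + 784 = 1826 mm.


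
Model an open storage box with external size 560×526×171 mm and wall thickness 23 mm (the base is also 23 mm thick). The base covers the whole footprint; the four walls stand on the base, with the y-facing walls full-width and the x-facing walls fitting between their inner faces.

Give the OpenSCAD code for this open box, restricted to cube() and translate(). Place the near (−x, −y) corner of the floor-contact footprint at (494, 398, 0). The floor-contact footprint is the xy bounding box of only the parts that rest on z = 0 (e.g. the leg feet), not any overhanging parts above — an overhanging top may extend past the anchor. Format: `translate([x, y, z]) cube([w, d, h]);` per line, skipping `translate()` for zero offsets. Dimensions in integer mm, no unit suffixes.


translate([494, 398, 0]) cube([560, 526, 23]);
translate([494, 398, 23]) cube([560, 23, 148]);
translate([494, 901, 23]) cube([560, 23, 148]);
translate([494, 421, 23]) cube([23, 480, 148]);
translate([1031, 421, 23]) cube([23, 480, 148]);


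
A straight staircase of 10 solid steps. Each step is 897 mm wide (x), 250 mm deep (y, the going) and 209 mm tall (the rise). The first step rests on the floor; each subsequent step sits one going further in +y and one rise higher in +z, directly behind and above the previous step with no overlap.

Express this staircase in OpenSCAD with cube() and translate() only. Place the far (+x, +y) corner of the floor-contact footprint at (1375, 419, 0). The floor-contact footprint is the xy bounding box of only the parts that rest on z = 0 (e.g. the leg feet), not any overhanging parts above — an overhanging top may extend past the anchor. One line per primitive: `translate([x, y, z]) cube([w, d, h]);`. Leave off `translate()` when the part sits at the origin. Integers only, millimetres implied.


translate([478, 169, 0]) cube([897, 250, 209]);
translate([478, 419, 209]) cube([897, 250, 209]);
translate([478, 669, 418]) cube([897, 250, 209]);
translate([478, 919, 627]) cube([897, 250, 209]);
translate([478, 1169, 836]) cube([897, 250, 209]);
translate([478, 1419, 1045]) cube([897, 250, 209]);
translate([478, 1669, 1254]) cube([897, 250, 209]);
translate([478, 1919, 1463]) cube([897, 250, 209]);
translate([478, 2169, 1672]) cube([897, 250, 209]);
translate([478, 2419, 1881]) cube([897, 250, 209]);


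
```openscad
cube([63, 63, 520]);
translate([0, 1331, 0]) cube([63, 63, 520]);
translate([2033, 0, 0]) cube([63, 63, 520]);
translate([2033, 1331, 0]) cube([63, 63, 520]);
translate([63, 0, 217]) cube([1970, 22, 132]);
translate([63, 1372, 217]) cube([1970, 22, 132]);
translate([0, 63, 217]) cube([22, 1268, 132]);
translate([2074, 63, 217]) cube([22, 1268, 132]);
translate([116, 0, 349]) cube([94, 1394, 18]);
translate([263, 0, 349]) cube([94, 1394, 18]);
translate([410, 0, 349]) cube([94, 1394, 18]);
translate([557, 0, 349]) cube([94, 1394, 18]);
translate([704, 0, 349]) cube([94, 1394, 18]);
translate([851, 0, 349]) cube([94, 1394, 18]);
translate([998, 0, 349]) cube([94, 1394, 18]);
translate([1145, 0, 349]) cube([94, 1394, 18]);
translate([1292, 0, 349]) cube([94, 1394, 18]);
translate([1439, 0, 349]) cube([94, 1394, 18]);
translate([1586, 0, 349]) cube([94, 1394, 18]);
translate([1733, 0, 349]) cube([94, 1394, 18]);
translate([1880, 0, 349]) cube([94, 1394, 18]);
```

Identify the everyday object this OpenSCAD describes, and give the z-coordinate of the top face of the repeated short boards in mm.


A bed frame. The slat-top height is 367 mm.

Four posts, four rails, and a row of slats — a bed frame. Slats sit on the rails at z = 217 + 132 = 349; with slat thickness 18, the top is 367 mm.


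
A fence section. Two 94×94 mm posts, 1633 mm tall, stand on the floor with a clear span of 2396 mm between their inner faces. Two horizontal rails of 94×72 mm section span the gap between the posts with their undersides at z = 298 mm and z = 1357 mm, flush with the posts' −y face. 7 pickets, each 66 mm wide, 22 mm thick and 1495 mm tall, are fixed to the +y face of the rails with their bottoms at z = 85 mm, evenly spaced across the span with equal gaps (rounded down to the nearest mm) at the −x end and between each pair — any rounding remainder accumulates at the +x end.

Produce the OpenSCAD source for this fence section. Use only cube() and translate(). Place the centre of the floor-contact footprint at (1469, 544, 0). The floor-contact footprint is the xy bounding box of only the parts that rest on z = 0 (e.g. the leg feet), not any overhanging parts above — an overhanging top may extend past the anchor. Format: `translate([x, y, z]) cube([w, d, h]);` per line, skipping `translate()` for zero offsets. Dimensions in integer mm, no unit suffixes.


translate([177, 497, 0]) cube([94, 94, 1633]);
translate([2667, 497, 0]) cube([94, 94, 1633]);
translate([271, 497, 298]) cube([2396, 94, 72]);
translate([271, 497, 1357]) cube([2396, 94, 72]);
translate([512, 591, 85]) cube([66, 22, 1495]);
translate([819, 591, 85]) cube([66, 22, 1495]);
translate([1126, 591, 85]) cube([66, 22, 1495]);
translate([1433, 591, 85]) cube([66, 22, 1495]);
translate([1740, 591, 85]) cube([66, 22, 1495]);
translate([2047, 591, 85]) cube([66, 22, 1495]);
translate([2354, 591, 85]) cube([66, 22, 1495]);


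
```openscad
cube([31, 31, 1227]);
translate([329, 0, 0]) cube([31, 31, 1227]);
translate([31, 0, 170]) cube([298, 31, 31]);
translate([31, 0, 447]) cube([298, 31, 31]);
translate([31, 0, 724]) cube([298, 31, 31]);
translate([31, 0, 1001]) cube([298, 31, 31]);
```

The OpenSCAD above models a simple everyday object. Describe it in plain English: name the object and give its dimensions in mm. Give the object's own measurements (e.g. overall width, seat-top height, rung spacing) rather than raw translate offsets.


A straight ladder. Two 31×31 mm vertical rails, 1227 mm tall, stand 360 mm apart (outside-to-outside) with their front faces coplanar on the −y side. 4 rungs, each 31 mm deep and 31 mm tall, span between the inner faces of the rails, front faces flush with the rails. The lowest rung's underside is at z = 170 mm and rungs are spaced 277 mm apart (underside to underside).


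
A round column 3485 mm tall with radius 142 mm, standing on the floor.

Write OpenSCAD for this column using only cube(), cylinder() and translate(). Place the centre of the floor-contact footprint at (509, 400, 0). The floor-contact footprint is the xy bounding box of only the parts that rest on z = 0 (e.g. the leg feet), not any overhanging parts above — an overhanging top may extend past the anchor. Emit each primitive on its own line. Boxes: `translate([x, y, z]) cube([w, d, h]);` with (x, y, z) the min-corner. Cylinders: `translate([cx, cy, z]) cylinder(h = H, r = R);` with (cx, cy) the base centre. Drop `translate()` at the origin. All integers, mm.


translate([509, 400, 0]) cylinder(h = 3485, r = 142);


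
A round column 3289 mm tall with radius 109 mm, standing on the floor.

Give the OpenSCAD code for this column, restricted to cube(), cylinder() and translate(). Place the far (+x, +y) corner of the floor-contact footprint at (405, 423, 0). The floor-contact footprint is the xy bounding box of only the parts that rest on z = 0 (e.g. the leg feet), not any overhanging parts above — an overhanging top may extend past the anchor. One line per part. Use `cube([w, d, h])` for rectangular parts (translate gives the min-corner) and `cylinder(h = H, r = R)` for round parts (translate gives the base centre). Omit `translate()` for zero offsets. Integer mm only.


translate([296, 314, 0]) cylinder(h = 3289, r = 109);


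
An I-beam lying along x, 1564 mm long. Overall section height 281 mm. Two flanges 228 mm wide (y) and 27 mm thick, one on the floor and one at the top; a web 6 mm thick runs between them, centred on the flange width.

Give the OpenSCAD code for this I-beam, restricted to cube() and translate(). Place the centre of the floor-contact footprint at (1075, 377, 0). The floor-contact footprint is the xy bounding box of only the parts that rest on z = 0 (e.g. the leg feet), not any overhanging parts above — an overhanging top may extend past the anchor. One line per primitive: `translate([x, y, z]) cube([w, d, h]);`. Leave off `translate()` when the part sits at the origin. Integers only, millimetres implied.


translate([293, 263, 0]) cube([1564, 228, 27]);
translate([293, 374, 27]) cube([1564, 6, 227]);
translate([293, 263, 254]) cube([1564, 228, 27]);


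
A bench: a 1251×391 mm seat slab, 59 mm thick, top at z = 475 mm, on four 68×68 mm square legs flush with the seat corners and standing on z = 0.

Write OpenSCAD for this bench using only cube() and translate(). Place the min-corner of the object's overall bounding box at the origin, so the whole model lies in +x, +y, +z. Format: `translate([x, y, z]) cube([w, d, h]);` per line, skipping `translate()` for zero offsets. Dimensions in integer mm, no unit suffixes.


translate([0, 0, 416]) cube([1251, 391, 59]);
cube([68, 68, 416]);
translate([0, 323, 0]) cube([68, 68, 416]);
translate([1183, 0, 0]) cube([68, 68, 416]);
translate([1183, 323, 0]) cube([68, 68, 416]);


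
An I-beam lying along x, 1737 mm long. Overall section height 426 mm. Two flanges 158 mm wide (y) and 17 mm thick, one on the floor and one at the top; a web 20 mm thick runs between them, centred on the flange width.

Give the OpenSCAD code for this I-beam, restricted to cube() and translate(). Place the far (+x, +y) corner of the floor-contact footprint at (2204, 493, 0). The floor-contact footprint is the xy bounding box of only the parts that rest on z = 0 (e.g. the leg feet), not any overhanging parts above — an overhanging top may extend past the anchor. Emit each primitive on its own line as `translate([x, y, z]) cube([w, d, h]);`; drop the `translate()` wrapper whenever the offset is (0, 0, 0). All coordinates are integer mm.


translate([467, 335, 0]) cube([1737, 158, 17]);
translate([467, 404, 17]) cube([1737, 20, 392]);
translate([467, 335, 409]) cube([1737, 158, 17]);


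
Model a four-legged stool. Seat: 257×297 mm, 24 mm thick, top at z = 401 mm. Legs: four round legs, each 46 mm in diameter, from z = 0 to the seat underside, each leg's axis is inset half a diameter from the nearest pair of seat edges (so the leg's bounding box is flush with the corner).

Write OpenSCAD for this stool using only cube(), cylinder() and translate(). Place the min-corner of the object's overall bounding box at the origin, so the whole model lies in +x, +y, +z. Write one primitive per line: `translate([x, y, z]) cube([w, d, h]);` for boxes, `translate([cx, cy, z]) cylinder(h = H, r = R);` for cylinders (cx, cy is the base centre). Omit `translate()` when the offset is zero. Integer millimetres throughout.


// leg_h = 401 - 24 = 377
translate([0, 0, 377]) cube([257, 297, 24]);
translate([23, 23, 0]) cylinder(h = 377, r = 23);
translate([234, 23, 0]) cylinder(h = 377, r = 23);
translate([23, 274, 0]) cylinder(h = 377, r = 23);
translate([234, 274, 0]) cylinder(h = 377, r = 23);


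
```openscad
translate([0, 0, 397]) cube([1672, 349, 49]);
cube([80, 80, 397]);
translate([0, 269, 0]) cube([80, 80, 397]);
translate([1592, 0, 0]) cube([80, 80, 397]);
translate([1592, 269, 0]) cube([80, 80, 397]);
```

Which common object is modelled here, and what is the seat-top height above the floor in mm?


A bench. The seat-top height is 446 mm.

A long slab on four corner posts — a bench. The slab sits at z = 397 with thickness 49, so the top is 397 + 49 = 446 mm.


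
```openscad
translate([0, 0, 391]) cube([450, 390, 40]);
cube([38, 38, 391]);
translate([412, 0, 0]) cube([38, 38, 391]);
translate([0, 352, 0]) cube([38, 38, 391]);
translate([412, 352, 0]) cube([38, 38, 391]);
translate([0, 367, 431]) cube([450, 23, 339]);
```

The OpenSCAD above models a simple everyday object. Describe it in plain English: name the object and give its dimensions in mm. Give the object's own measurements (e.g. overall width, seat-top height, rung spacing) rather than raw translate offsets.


A chair. The seat is a 450×390×40 mm slab with its top at z = 431 mm, on four 38×38 mm corner legs (flush with the seat edges, standing on z = 0). A flat backrest 23 mm thick, 339 mm tall, spans the full seat width and rises from the seat top along its +y edge, rear face flush with the rear of the seat.


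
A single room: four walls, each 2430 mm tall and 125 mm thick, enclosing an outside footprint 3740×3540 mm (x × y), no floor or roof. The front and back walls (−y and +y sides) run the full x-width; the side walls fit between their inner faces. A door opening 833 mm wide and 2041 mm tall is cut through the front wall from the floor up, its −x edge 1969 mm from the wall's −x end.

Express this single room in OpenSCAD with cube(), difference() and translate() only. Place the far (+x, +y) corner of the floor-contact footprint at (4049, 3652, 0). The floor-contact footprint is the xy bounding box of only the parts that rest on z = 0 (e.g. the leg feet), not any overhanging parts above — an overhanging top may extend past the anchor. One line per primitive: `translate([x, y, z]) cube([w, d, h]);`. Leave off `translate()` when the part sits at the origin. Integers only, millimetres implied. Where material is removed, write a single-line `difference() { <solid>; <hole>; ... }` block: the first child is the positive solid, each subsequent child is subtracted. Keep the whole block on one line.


difference() { translate([309, 112, 0]) cube([3740, 125, 2430]); translate([2278, 112, 0]) cube([833, 125, 2041]); }
translate([309, 3527, 0]) cube([3740, 125, 2430]);
translate([309, 237, 0]) cube([125, 3290, 2430]);
translate([3924, 237, 0]) cube([125, 3290, 2430]);


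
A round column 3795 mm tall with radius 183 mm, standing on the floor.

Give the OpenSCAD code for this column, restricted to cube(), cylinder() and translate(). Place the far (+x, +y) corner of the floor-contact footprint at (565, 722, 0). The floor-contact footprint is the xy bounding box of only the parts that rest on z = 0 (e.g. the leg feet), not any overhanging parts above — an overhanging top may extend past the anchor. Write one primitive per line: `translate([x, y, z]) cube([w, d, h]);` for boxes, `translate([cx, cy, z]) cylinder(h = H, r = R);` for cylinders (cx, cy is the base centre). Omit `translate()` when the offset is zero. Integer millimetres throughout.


translate([382, 539, 0]) cylinder(h = 3795, r = 183);


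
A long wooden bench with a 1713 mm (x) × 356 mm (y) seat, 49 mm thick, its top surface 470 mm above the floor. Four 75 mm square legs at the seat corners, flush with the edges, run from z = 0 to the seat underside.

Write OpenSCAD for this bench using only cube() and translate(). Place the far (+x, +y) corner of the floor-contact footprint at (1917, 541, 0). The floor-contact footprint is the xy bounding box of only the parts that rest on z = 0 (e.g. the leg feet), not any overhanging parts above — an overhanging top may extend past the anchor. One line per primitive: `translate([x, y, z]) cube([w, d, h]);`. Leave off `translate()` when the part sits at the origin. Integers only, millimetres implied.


translate([204, 185, 421]) cube([1713, 356, 49]);
translate([204, 185, 0]) cube([75, 75, 421]);
translate([204, 466, 0]) cube([75, 75, 421]);
translate([1842, 185, 0]) cube([75, 75, 421]);
translate([1842, 466, 0]) cube([75, 75, 421]);


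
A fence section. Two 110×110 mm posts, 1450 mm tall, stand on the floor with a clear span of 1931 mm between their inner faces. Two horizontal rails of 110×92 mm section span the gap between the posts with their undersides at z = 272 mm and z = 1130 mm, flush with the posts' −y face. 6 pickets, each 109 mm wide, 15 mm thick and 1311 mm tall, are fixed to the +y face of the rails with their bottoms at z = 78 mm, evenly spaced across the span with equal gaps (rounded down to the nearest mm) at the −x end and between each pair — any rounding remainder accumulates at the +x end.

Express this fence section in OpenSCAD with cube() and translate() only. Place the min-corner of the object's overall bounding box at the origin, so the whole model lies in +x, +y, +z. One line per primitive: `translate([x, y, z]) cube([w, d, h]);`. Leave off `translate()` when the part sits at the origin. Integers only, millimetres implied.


cube([110, 110, 1450]);
translate([2041, 0, 0]) cube([110, 110, 1450]);
translate([110, 0, 272]) cube([1931, 110, 92]);
translate([110, 0, 1130]) cube([1931, 110, 92]);
translate([292, 110, 78]) cube([109, 15, 1311]);
translate([583, 110, 78]) cube([109, 15, 1311]);
translate([874, 110, 78]) cube([109, 15, 1311]);
translate([1165, 110, 78]) cube([109, 15, 1311]);
translate([1456, 110, 78]) cube([109, 15, 1311]);
translate([1747, 110, 78]) cube([109, 15, 1311]);


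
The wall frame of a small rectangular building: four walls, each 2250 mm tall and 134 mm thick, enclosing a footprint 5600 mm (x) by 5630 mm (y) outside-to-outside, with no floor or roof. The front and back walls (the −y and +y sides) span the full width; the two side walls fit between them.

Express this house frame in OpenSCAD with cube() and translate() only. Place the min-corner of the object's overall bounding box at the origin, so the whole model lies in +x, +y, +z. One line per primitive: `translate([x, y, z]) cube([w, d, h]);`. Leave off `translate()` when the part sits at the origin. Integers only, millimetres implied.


cube([5600, 134, 2250]);
translate([0, 5496, 0]) cube([5600, 134, 2250]);
translate([0, 134, 0]) cube([134, 5362, 2250]);
translate([5466, 134, 0]) cube([134, 5362, 2250]);


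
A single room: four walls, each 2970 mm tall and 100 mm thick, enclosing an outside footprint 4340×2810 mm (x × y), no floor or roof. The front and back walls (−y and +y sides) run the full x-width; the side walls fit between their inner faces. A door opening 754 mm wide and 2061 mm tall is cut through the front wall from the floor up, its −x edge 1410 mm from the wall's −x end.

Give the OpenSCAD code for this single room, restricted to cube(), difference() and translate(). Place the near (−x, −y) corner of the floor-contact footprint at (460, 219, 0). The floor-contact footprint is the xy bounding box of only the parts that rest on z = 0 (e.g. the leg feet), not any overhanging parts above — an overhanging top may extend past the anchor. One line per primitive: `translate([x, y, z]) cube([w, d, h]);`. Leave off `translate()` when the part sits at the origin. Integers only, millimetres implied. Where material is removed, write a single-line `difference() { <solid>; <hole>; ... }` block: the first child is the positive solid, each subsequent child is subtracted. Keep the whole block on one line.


difference() { translate([460, 219, 0]) cube([4340, 100, 2970]); translate([1870, 219, 0]) cube([754, 100, 2061]); }
translate([460, 2929, 0]) cube([4340, 100, 2970]);
translate([460, 319, 0]) cube([100, 2610, 2970]);
translate([4700, 319, 0]) cube([100, 2610, 2970]);


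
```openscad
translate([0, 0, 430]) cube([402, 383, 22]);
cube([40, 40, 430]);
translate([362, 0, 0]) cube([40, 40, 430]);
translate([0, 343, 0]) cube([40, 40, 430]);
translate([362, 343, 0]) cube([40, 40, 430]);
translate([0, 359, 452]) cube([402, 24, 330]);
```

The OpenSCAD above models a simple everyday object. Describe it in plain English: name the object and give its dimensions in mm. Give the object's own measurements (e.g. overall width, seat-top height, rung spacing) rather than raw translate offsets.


A chair. The seat is a 402×383×22 mm slab with its top at z = 452 mm, on four 40×40 mm corner legs (flush with the seat edges, standing on z = 0). A flat backrest 24 mm thick, 330 mm tall, spans the full seat width and rises from the seat top along its +y edge, rear face flush with the rear of the seat.


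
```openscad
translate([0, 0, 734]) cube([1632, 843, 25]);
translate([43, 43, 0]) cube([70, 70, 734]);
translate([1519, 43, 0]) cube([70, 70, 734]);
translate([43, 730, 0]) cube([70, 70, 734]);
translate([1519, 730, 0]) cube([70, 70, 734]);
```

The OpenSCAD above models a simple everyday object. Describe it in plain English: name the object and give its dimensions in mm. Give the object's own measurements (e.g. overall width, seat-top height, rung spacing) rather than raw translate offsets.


A rectangular dining table. The top is 1632×843×25 mm with its upper surface at z = 759 mm. It stands on four 70×70 mm square legs, each inset 43 mm from the nearest pair of top edges, running from the floor to the underside of the top.


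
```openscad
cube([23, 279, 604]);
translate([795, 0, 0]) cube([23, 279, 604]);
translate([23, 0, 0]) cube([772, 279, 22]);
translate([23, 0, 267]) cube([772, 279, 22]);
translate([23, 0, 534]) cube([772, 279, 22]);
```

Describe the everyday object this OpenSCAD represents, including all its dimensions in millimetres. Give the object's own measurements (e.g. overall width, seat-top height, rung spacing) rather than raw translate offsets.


An open bookshelf. Two side panels, each 23 mm thick, 279 mm deep and 604 mm tall, stand 818 mm apart (outside-to-outside). Between them sit 3 shelves, each 22 mm thick and 279 mm deep, spanning the full gap between the sides. The bottom shelf rests on the floor (its underside at z = 0) and the clear gap between one shelf's top and the next shelf's underside is 245 mm.


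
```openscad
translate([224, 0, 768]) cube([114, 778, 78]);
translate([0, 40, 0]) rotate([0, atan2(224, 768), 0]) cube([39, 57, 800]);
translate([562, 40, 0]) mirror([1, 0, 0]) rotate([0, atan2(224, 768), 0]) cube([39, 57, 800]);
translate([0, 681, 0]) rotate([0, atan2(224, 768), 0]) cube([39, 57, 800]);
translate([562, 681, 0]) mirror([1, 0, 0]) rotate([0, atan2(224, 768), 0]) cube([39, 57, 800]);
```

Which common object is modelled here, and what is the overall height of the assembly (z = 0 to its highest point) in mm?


A sawhorse. The overall height is 846 mm.

A beam across two mirrored pairs of raked legs — a sawhorse. The beam's underside is at z = 768 (matching the legs' vertical rise in atan2(224, 768)) and the beam is 78 mm tall, so its top is at 768 + 78 = 846 mm. The raked legs top out at the beam's underside, so that is the highest point.
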